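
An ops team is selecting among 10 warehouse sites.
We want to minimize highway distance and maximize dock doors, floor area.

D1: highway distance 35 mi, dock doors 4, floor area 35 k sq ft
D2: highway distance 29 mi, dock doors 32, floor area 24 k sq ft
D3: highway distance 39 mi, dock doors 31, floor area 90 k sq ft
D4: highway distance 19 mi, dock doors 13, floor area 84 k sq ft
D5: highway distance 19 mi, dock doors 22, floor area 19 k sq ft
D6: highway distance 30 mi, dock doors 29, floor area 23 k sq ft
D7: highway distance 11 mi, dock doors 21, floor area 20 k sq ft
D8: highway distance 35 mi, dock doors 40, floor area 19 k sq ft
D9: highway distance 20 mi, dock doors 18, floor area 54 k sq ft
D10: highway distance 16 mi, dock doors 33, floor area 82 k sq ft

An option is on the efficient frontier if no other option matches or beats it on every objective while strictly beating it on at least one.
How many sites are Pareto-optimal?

5

D1: dominated by D4 (highway distance 19≤35, dock doors 13≥4, floor area 84≥35).
D2: dominated by D10 (highway distance 16≤29, dock doors 33≥32, floor area 82≥24).
D3: not dominated (best floor area).
D4: not dominated.
D5: dominated by D10 (highway distance 16≤19, dock doors 33≥22, floor area 82≥19).
D6: dominated by D2 (highway distance 29≤30, dock doors 32≥29, floor area 24≥23).
D7: not dominated (best highway distance).
D8: not dominated (best dock doors).
D9: dominated by D10 (highway distance 16≤20, dock doors 33≥18, floor area 82≥54).
D10: not dominated.
Pareto-optimal: D3, D4, D7, D8, D10 → 5.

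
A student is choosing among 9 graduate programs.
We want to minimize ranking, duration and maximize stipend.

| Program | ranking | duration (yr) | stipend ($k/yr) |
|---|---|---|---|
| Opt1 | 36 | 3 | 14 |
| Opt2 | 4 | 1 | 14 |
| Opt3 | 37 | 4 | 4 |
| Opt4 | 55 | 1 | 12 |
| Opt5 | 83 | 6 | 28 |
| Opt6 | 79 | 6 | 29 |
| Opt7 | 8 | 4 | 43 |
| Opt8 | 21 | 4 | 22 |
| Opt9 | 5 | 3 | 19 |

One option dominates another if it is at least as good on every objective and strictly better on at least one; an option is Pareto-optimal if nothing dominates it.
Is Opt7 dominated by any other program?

No

Opt1: worse on ranking (36 vs 8).
Opt2: worse on stipend (14 vs 43).
Opt3: worse on ranking (37 vs 8).
Opt4: worse on ranking (55 vs 8).
Opt5: worse on ranking (83 vs 8).
Opt6: worse on ranking (79 vs 8).
Opt8: worse on ranking (21 vs 8).
Opt9: worse on stipend (19 vs 43).
No option is at least as good as Opt7 on every objective and strictly better on one.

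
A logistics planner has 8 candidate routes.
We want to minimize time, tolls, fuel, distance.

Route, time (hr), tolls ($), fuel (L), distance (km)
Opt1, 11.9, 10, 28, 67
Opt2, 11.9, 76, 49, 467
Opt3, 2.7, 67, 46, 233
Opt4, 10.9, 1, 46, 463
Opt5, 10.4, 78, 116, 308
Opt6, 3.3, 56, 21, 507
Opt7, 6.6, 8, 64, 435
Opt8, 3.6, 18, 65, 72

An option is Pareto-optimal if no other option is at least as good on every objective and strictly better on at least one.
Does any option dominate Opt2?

Opt1 vs Opt2: time 11.9≤11.9, tolls 10≤76, fuel 28≤49, distance 67≤467 — Opt1 is at least as good on every objective and strictly better on at least one, so Opt1 dominates Opt2.

Yes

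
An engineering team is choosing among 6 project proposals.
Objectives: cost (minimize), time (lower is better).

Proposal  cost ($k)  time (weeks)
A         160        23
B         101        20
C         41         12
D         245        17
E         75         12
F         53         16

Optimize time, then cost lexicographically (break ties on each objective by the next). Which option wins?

C

First minimize time: best is 12, kept {C, E}.
Then minimize cost: best is 41, kept {C}.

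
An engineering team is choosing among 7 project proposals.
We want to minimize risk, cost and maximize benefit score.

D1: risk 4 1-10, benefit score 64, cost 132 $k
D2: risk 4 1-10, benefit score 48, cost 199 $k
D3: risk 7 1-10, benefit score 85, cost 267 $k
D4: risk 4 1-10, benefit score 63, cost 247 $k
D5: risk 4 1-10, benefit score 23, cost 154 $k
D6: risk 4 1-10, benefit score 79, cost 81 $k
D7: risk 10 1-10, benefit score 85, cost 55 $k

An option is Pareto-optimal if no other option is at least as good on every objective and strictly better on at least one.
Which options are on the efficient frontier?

D1: dominated by D6 (risk 4≤4, benefit score 79≥64, cost 81≤132).
D2: dominated by D1 (risk 4≤4, benefit score 64≥48, cost 132≤199).
D3: not dominated.
D4: dominated by D1 (risk 4≤4, benefit score 64≥63, cost 132≤247).
D5: dominated by D1 (risk 4≤4, benefit score 64≥23, cost 132≤154).
D6: not dominated.
D7: not dominated (best cost).

D3, D6, D7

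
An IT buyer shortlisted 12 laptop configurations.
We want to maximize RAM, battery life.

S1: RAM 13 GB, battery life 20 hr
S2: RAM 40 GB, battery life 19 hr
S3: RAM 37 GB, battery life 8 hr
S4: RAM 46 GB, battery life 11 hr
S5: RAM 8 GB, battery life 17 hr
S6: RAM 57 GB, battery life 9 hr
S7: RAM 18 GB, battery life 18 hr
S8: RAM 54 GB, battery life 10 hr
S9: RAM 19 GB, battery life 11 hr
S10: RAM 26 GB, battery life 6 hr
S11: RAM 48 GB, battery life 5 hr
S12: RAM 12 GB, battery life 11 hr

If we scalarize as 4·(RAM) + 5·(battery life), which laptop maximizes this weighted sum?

S6

S1: 4·13 + 5·20 = 152
S2: 4·40 + 5·19 = 255
S3: 4·37 + 5·8 = 188
S4: 4·46 + 5·11 = 239
S5: 4·8 + 5·17 = 117
S6: 4·57 + 5·9 = 273
S7: 4·18 + 5·18 = 162
S8: 4·54 + 5·10 = 266
S9: 4·19 + 5·11 = 131
S10: 4·26 + 5·6 = 134
S11: 4·48 + 5·5 = 217
S12: 4·12 + 5·11 = 103
Highest: S6 at 273.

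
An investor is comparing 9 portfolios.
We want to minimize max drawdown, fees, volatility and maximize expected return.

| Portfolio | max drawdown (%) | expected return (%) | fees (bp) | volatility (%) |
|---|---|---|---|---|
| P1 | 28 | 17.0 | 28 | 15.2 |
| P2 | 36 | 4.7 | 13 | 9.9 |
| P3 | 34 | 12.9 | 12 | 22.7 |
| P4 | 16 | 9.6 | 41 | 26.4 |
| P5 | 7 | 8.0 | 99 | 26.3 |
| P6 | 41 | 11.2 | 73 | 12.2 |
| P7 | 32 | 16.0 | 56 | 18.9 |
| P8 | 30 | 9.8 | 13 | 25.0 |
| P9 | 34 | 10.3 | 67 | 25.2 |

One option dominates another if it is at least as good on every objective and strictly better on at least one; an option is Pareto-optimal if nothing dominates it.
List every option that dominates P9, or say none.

P1, P3, P7

P1: max drawdown 28≤34, expected return 17.0≥10.3, fees 28≤67, volatility 15.2≤25.2 — dominates P9.
P3: max drawdown 34≤34, expected return 12.9≥10.3, fees 12≤67, volatility 22.7≤25.2 — dominates P9.
P7: max drawdown 32≤34, expected return 16.0≥10.3, fees 56≤67, volatility 18.9≤25.2 — dominates P9.
Others (P2, P4, P5, P6, P8) are each worse than P9 on at least one objective.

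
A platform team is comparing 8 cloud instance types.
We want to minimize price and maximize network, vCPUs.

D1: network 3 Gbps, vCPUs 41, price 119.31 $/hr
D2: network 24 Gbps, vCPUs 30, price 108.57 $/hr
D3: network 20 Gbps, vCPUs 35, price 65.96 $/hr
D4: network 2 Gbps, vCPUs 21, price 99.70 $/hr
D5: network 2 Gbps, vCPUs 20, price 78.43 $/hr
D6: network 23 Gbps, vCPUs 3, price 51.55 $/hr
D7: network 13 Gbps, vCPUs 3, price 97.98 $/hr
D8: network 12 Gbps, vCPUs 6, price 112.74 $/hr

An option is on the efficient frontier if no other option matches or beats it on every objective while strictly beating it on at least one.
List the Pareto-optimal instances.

D1, D2, D3, D6

D1: not dominated (best vCPUs).
D2: not dominated (best network).
D3: not dominated.
D4: dominated by D3 (network 20≥2, vCPUs 35≥21, price 65.96≤99.70).
D5: dominated by D3 (network 20≥2, vCPUs 35≥20, price 65.96≤78.43).
D6: not dominated (best price).
D7: dominated by D3 (network 20≥13, vCPUs 35≥3, price 65.96≤97.98).
D8: dominated by D2 (network 24≥12, vCPUs 30≥6, price 108.57≤112.74).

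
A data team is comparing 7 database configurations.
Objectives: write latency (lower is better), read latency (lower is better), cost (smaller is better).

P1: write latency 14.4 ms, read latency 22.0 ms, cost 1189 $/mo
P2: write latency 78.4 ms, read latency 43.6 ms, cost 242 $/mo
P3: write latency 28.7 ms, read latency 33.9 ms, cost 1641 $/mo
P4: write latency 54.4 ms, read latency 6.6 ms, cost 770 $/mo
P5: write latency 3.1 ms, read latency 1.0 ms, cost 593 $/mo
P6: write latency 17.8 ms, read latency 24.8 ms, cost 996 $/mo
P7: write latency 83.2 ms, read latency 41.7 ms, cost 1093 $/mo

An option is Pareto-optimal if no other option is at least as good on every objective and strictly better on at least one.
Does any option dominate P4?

Yes

P5 vs P4: write latency 3.1≤54.4, read latency 1.0≤6.6, cost 593≤770 — P5 is at least as good on every objective and strictly better on at least one, so P5 dominates P4.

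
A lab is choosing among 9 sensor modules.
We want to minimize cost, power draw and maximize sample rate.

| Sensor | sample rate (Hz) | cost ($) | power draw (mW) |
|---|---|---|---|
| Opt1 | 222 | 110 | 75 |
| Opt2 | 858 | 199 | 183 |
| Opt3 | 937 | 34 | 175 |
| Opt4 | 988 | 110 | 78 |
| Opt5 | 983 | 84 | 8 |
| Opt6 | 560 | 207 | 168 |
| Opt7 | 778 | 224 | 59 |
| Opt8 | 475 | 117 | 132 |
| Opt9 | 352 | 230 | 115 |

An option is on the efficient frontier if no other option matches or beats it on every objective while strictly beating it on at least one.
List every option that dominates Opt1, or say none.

Opt5: sample rate 983≥222, cost 84≤110, power draw 8≤75 — dominates Opt1.
Others (Opt2, Opt3, Opt4, Opt6, Opt7, Opt8, Opt9) are each worse than Opt1 on at least one objective.

Opt5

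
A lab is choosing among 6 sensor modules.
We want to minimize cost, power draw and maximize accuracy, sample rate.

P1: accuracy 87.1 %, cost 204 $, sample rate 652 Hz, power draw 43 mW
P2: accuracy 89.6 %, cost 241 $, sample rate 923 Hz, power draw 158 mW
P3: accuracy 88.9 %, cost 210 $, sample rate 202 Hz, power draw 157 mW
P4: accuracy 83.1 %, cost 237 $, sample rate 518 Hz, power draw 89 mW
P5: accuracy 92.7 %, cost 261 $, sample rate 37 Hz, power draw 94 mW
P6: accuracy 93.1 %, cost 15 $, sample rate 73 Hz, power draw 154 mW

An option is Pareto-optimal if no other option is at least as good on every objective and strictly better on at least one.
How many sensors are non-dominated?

5

P1: not dominated (best power draw).
P2: not dominated (best sample rate).
P3: not dominated.
P4: dominated by P1 (accuracy 87.1≥83.1, cost 204≤237, sample rate 652≥518, power draw 43≤89).
P5: not dominated.
P6: not dominated (best accuracy).
Pareto-optimal: P1, P2, P3, P5, P6 → 5.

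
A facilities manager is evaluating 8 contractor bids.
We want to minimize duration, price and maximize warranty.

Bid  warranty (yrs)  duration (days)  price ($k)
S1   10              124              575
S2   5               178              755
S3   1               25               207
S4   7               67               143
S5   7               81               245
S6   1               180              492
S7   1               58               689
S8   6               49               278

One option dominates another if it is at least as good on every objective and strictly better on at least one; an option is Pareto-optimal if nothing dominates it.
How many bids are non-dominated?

S1: not dominated (best warranty).
S2: dominated by S1 (warranty 10≥5, duration 124≤178, price 575≤755).
S3: not dominated (best duration).
S4: not dominated (best price).
S5: dominated by S4 (warranty 7≥7, duration 67≤81, price 143≤245).
S6: dominated by S3 (warranty 1≥1, duration 25≤180, price 207≤492).
S7: dominated by S3 (warranty 1≥1, duration 25≤58, price 207≤689).
S8: not dominated.
Pareto-optimal: S1, S3, S4, S8 → 4.

4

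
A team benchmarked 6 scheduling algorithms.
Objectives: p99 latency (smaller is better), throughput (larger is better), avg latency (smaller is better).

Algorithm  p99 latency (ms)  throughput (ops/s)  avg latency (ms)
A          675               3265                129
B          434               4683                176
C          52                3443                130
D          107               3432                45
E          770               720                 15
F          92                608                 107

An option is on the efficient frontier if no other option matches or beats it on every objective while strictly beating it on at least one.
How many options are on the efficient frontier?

A: dominated by D (p99 latency 107≤675, throughput 3432≥3265, avg latency 45≤129).
B: not dominated (best throughput).
C: not dominated (best p99 latency).
D: not dominated.
E: not dominated (best avg latency).
F: not dominated.
Pareto-optimal: B, C, D, E, F → 5.

5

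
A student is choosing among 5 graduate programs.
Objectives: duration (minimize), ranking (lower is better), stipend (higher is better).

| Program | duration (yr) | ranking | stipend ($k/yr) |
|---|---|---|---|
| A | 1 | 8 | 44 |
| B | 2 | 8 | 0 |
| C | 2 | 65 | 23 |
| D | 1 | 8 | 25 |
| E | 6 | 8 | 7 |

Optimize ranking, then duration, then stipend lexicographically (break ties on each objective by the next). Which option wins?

First minimize ranking: best is 8, kept {A, B, D, E}.
Then minimize duration: best is 1, kept {A, D}.
Then maximize stipend: best is 44, kept {A}.

A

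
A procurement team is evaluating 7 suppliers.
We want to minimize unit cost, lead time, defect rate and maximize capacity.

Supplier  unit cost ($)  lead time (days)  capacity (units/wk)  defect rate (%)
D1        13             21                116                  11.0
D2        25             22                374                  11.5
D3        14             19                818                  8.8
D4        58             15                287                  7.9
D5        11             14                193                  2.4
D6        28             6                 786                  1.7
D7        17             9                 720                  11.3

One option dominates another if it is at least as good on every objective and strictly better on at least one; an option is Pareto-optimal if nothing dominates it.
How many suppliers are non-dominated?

D1: dominated by D5 (unit cost 11≤13, lead time 14≤21, capacity 193≥116, defect rate 2.4≤11.0).
D2: dominated by D3 (unit cost 14≤25, lead time 19≤22, capacity 818≥374, defect rate 8.8≤11.5).
D3: not dominated (best capacity).
D4: dominated by D6 (unit cost 28≤58, lead time 6≤15, capacity 786≥287, defect rate 1.7≤7.9).
D5: not dominated (best unit cost).
D6: not dominated (best lead time).
D7: not dominated.
Pareto-optimal: D3, D5, D6, D7 → 4.

4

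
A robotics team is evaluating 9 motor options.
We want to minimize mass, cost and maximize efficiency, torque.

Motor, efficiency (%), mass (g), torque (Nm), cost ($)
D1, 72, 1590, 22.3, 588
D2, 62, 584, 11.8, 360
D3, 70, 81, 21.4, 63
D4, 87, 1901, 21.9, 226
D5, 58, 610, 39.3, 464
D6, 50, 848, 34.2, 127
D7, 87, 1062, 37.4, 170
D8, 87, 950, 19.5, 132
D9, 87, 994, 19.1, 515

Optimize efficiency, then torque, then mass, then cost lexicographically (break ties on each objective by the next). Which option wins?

D7

First maximize efficiency: best is 87, kept {D4, D7, D8, D9}.
Then maximize torque: best is 37.4, kept {D7}.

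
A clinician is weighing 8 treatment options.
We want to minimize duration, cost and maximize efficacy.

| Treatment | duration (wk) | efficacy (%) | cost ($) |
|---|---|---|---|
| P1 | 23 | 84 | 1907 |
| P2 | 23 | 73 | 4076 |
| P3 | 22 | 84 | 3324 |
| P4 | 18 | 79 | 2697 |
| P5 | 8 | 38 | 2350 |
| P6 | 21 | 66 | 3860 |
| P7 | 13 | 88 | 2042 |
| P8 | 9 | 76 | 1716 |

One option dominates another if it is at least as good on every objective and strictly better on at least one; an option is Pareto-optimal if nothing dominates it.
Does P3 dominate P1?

P3 vs P1: P3 is worse on cost (3324 vs 1907), so it does not dominate P1.

No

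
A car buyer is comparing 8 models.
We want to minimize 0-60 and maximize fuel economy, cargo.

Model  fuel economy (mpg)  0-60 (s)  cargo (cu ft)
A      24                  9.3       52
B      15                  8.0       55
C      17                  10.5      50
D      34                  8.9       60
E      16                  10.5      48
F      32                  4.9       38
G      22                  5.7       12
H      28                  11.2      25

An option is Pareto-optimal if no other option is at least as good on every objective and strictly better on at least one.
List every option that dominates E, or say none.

A, C, D

A: fuel economy 24≥16, 0-60 9.3≤10.5, cargo 52≥48 — dominates E.
C: fuel economy 17≥16, 0-60 10.5≤10.5, cargo 50≥48 — dominates E.
D: fuel economy 34≥16, 0-60 8.9≤10.5, cargo 60≥48 — dominates E.
Others (B, F, G, H) are each worse than E on at least one objective.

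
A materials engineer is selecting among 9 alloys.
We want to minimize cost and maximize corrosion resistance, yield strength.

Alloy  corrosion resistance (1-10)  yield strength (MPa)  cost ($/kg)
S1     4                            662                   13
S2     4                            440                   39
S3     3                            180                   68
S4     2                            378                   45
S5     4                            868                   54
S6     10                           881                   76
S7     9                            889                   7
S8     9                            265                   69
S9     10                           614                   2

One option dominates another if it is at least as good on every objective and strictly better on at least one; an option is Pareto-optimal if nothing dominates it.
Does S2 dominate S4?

Yes

S2 vs S4: corrosion resistance 4≥2, yield strength 440≥378, cost 39≤45 — S2 is at least as good on every objective with at least one strict improvement.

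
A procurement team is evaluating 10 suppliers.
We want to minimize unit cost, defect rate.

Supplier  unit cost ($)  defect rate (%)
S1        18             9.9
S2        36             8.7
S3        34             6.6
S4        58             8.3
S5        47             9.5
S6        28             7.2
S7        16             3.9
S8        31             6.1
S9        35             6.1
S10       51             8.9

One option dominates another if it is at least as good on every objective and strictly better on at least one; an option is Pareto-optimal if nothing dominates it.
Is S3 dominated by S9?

S9 vs S3: S9 is worse on unit cost (35 vs 34), so it does not dominate S3.

No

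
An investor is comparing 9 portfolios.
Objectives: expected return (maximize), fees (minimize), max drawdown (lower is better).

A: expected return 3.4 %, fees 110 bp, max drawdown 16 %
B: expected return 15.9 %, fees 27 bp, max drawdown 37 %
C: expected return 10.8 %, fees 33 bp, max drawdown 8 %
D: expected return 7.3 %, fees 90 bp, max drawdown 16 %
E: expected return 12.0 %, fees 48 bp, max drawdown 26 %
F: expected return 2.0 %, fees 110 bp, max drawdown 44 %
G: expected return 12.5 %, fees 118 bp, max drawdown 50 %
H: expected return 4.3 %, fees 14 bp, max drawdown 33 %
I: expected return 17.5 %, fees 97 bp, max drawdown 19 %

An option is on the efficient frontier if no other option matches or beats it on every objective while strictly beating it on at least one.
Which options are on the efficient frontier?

B, C, E, H, I

A: dominated by C (expected return 10.8≥3.4, fees 33≤110, max drawdown 8≤16).
B: not dominated.
C: not dominated (best max drawdown).
D: dominated by C (expected return 10.8≥7.3, fees 33≤90, max drawdown 8≤16).
E: not dominated.
F: dominated by A (expected return 3.4≥2.0, fees 110≤110, max drawdown 16≤44).
G: dominated by B (expected return 15.9≥12.5, fees 27≤118, max drawdown 37≤50).
H: not dominated (best fees).
I: not dominated (best expected return).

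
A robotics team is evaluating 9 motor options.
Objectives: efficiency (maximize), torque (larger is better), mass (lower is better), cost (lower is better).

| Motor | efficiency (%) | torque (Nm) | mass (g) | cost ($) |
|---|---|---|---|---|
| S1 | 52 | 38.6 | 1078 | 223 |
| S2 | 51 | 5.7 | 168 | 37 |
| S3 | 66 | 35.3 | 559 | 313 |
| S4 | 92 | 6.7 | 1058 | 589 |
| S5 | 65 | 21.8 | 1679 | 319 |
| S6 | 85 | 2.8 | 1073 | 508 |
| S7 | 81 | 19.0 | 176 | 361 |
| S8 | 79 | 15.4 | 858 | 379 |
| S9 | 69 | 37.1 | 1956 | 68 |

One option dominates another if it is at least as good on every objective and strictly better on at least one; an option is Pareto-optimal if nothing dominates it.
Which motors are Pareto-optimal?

S1, S2, S3, S4, S6, S7, S9

S1: not dominated (best torque).
S2: not dominated (best mass).
S3: not dominated.
S4: not dominated (best efficiency).
S5: dominated by S3 (efficiency 66≥65, torque 35.3≥21.8, mass 559≤1679, cost 313≤319).
S6: not dominated.
S7: not dominated.
S8: dominated by S7 (efficiency 81≥79, torque 19.0≥15.4, mass 176≤858, cost 361≤379).
S9: not dominated.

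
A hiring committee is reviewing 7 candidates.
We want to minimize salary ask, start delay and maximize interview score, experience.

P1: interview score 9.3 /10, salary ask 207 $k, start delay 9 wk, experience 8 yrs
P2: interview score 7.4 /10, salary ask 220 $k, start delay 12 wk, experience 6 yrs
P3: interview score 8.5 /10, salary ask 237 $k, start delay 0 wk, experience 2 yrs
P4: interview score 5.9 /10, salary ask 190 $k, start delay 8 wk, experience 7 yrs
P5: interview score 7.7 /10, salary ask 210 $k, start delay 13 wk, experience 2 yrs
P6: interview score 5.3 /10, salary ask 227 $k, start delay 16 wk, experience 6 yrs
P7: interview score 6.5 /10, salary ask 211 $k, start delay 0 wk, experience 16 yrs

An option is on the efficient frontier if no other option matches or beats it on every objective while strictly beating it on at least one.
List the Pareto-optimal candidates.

P1, P3, P4, P7

P1: not dominated (best interview score).
P2: dominated by P1 (interview score 9.3≥7.4, salary ask 207≤220, start delay 9≤12, experience 8≥6).
P3: not dominated.
P4: not dominated (best salary ask).
P5: dominated by P1 (interview score 9.3≥7.7, salary ask 207≤210, start delay 9≤13, experience 8≥2).
P6: dominated by P1 (interview score 9.3≥5.3, salary ask 207≤227, start delay 9≤16, experience 8≥6).
P7: not dominated (best experience).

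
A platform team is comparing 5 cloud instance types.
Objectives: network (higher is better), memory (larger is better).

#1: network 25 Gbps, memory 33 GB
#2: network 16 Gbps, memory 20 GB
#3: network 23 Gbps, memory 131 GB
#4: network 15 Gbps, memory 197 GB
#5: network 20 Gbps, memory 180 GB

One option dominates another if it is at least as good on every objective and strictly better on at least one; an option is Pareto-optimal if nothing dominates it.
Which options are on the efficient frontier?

#1: not dominated (best network).
#2: dominated by #1 (network 25≥16, memory 33≥20).
#3: not dominated.
#4: not dominated (best memory).
#5: not dominated.

#1, #3, #4, #5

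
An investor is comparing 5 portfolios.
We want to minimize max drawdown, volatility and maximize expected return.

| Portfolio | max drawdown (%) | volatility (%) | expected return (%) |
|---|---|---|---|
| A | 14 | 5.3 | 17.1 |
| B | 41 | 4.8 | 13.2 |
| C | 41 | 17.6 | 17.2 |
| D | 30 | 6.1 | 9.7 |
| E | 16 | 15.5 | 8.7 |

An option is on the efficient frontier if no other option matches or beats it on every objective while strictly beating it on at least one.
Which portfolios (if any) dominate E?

A: max drawdown 14≤16, volatility 5.3≤15.5, expected return 17.1≥8.7 — dominates E.
Others (B, C, D) are each worse than E on at least one objective.

A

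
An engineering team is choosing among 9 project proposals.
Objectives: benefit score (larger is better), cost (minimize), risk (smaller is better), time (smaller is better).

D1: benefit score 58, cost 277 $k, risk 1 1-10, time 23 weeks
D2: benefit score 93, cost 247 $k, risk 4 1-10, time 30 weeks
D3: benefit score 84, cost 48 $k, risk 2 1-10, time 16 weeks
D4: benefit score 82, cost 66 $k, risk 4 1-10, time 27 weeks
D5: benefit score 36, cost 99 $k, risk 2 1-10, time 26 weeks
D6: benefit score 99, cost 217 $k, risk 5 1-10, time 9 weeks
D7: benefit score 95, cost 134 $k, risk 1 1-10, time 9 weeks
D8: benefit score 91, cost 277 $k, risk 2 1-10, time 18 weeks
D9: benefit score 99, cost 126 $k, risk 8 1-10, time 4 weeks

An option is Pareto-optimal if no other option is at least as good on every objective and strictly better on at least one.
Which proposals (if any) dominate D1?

D7: benefit score 95≥58, cost 134≤277, risk 1≤1, time 9≤23 — dominates D1.
Others (D2, D3, D4, D5, D6, D8, D9) are each worse than D1 on at least one objective.

D7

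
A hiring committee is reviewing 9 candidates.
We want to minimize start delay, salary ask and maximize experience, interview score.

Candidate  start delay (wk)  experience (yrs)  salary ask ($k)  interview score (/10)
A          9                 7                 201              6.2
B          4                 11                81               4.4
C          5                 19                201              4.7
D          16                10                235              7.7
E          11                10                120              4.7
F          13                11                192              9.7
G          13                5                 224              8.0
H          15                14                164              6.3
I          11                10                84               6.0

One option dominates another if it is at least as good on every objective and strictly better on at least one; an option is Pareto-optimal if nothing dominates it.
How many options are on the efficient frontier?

A: not dominated.
B: not dominated (best start delay).
C: not dominated (best experience).
D: dominated by F (start delay 13≤16, experience 11≥10, salary ask 192≤235, interview score 9.7≥7.7).
E: dominated by I (start delay 11≤11, experience 10≥10, salary ask 84≤120, interview score 6.0≥4.7).
F: not dominated (best interview score).
G: dominated by F (start delay 13≤13, experience 11≥5, salary ask 192≤224, interview score 9.7≥8.0).
H: not dominated.
I: not dominated.
Pareto-optimal: A, B, C, F, H, I → 6.

6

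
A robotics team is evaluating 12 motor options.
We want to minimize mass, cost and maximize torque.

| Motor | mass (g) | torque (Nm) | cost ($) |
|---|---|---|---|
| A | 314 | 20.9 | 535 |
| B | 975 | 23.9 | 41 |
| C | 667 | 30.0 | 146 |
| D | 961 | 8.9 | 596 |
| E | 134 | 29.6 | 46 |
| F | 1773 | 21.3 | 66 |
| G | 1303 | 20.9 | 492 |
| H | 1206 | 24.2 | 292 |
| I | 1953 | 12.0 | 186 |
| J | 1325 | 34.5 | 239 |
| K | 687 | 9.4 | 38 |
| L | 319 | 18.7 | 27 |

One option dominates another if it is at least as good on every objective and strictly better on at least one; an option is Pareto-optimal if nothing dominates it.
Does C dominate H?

C vs H: mass 667≤1206, torque 30.0≥24.2, cost 146≤292 — C is at least as good on every objective with at least one strict improvement.

Yes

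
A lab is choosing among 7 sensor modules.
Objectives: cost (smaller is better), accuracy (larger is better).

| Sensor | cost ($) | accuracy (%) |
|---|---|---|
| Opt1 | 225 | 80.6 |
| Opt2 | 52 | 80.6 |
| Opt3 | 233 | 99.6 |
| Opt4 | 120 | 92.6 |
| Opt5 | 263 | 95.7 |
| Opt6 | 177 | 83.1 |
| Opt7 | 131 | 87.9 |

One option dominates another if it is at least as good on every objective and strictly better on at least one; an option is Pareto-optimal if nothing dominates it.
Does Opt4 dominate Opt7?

Opt4 vs Opt7: cost 120≤131, accuracy 92.6≥87.9 — Opt4 is at least as good on every objective with at least one strict improvement.

Yes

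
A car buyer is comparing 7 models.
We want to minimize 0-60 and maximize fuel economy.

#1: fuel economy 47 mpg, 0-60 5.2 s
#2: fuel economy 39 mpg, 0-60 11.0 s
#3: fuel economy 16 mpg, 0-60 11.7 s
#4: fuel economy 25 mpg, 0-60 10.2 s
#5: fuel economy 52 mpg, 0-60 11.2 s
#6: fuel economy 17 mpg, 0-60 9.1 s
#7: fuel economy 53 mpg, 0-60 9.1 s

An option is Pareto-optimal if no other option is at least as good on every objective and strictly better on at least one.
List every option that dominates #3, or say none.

#1: fuel economy 47≥16, 0-60 5.2≤11.7 — dominates #3.
#2: fuel economy 39≥16, 0-60 11.0≤11.7 — dominates #3.
#4: fuel economy 25≥16, 0-60 10.2≤11.7 — dominates #3.
#5: fuel economy 52≥16, 0-60 11.2≤11.7 — dominates #3.
#6: fuel economy 17≥16, 0-60 9.1≤11.7 — dominates #3.
#7: fuel economy 53≥16, 0-60 9.1≤11.7 — dominates #3.

#1, #2, #4, #5, #6, #7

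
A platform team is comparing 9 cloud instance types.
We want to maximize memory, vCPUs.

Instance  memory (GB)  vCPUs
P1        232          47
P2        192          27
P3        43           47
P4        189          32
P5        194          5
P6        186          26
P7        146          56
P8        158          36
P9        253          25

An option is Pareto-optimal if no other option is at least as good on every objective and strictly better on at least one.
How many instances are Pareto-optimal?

P1: not dominated.
P2: dominated by P1 (memory 232≥192, vCPUs 47≥27).
P3: dominated by P1 (memory 232≥43, vCPUs 47≥47).
P4: dominated by P1 (memory 232≥189, vCPUs 47≥32).
P5: dominated by P1 (memory 232≥194, vCPUs 47≥5).
P6: dominated by P1 (memory 232≥186, vCPUs 47≥26).
P7: not dominated (best vCPUs).
P8: dominated by P1 (memory 232≥158, vCPUs 47≥36).
P9: not dominated (best memory).
Pareto-optimal: P1, P7, P9 → 3.

3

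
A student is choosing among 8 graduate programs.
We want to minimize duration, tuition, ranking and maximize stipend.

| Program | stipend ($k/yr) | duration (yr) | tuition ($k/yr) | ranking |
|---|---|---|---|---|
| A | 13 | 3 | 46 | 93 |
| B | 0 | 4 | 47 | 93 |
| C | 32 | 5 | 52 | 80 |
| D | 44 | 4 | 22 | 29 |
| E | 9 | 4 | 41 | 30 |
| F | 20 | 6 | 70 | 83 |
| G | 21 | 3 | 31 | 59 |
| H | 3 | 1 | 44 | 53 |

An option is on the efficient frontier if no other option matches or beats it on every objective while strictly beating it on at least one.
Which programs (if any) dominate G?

A: worse on stipend (13 vs 21).
B: worse on stipend (0 vs 21).
C: worse on duration (5 vs 3).
D: worse on duration (4 vs 3).
E: worse on stipend (9 vs 21).
F: worse on stipend (20 vs 21).
H: worse on stipend (3 vs 21).
No option dominates G.

none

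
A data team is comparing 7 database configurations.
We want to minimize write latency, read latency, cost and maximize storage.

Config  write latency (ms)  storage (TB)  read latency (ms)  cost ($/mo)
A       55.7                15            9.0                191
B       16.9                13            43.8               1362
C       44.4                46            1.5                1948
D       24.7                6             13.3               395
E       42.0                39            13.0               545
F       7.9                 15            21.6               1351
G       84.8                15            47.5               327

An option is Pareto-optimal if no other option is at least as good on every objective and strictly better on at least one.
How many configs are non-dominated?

5

A: not dominated (best cost).
B: dominated by F (write latency 7.9≤16.9, storage 15≥13, read latency 21.6≤43.8, cost 1351≤1362).
C: not dominated (best storage).
D: not dominated.
E: not dominated.
F: not dominated (best write latency).
G: dominated by A (write latency 55.7≤84.8, storage 15≥15, read latency 9.0≤47.5, cost 191≤327).
Pareto-optimal: A, C, D, E, F → 5.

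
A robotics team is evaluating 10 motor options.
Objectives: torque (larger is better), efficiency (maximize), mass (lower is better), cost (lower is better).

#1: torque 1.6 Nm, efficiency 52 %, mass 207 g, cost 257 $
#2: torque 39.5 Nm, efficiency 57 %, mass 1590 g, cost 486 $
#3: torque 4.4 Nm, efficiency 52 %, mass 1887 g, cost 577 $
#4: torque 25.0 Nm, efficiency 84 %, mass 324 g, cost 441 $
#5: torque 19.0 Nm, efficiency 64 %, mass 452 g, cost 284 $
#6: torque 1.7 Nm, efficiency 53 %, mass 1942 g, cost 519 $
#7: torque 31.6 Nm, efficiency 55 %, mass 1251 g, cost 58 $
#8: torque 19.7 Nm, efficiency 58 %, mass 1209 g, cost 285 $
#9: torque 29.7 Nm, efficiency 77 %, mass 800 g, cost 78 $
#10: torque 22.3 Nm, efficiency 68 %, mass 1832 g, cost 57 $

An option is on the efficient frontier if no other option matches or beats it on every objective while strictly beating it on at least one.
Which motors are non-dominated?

#1: not dominated (best mass).
#2: not dominated (best torque).
#3: dominated by #2 (torque 39.5≥4.4, efficiency 57≥52, mass 1590≤1887, cost 486≤577).
#4: not dominated (best efficiency).
#5: not dominated.
#6: dominated by #2 (torque 39.5≥1.7, efficiency 57≥53, mass 1590≤1942, cost 486≤519).
#7: not dominated.
#8: dominated by #9 (torque 29.7≥19.7, efficiency 77≥58, mass 800≤1209, cost 78≤285).
#9: not dominated.
#10: not dominated (best cost).

#1, #2, #4, #5, #7, #9, #10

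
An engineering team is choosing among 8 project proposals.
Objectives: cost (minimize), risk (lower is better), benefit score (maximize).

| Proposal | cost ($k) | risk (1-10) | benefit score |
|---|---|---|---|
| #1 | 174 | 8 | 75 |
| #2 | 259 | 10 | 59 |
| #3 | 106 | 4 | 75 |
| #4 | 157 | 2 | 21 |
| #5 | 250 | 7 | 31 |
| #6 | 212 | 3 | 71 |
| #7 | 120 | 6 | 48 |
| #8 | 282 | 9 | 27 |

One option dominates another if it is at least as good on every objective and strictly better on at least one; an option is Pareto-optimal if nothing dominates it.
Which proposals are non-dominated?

#3, #4, #6

#1: dominated by #3 (cost 106≤174, risk 4≤8, benefit score 75≥75).
#2: dominated by #1 (cost 174≤259, risk 8≤10, benefit score 75≥59).
#3: not dominated (best cost).
#4: not dominated (best risk).
#5: dominated by #3 (cost 106≤250, risk 4≤7, benefit score 75≥31).
#6: not dominated.
#7: dominated by #3 (cost 106≤120, risk 4≤6, benefit score 75≥48).
#8: dominated by #1 (cost 174≤282, risk 8≤9, benefit score 75≥27).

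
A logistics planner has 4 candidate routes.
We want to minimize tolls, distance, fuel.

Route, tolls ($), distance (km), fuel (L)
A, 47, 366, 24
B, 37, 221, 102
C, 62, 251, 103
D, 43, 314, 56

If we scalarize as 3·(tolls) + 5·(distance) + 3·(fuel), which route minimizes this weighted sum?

B

A: 3·47 + 5·366 + 3·24 = 2043
B: 3·37 + 5·221 + 3·102 = 1522
C: 3·62 + 5·251 + 3·103 = 1750
D: 3·43 + 5·314 + 3·56 = 1867
Lowest: B at 1522.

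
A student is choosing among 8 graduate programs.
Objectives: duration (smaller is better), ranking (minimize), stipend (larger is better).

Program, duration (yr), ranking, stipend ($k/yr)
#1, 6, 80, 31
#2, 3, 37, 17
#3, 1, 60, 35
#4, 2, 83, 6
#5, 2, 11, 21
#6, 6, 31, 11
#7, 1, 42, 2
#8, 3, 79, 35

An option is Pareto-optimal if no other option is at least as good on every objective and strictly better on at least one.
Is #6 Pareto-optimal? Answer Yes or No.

No

#5 vs #6: duration 2≤6, ranking 11≤31, stipend 21≥11 — #5 is at least as good on every objective and strictly better on at least one, so #5 dominates #6.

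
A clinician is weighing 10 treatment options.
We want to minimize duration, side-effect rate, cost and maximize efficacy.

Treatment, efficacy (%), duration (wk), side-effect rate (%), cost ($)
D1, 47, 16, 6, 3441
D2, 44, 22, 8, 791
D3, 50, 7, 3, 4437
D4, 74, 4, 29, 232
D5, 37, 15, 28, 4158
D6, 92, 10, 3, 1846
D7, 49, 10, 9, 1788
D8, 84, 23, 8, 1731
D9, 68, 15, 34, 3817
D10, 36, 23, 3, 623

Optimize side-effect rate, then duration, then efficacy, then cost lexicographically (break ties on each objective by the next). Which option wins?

D3

First minimize side-effect rate: best is 3, kept {D3, D6, D10}.
Then minimize duration: best is 7, kept {D3}.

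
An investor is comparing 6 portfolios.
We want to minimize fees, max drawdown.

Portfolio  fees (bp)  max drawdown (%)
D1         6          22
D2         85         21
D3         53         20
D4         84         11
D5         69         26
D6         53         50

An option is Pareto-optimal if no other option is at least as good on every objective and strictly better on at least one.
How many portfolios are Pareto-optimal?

3

D1: not dominated (best fees).
D2: dominated by D3 (fees 53≤85, max drawdown 20≤21).
D3: not dominated.
D4: not dominated (best max drawdown).
D5: dominated by D1 (fees 6≤69, max drawdown 22≤26).
D6: dominated by D1 (fees 6≤53, max drawdown 22≤50).
Pareto-optimal: D1, D3, D4 → 3.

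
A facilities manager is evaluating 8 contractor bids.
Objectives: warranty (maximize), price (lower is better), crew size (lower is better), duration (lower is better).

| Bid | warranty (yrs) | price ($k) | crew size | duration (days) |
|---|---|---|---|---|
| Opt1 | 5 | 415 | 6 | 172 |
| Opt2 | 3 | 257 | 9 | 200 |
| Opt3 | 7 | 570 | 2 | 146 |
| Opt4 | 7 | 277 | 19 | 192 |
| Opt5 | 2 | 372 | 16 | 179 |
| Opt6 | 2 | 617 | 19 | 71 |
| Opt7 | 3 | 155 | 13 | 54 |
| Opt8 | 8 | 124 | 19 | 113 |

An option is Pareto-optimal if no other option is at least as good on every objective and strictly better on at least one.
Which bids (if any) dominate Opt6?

Opt7

Opt7: warranty 3≥2, price 155≤617, crew size 13≤19, duration 54≤71 — dominates Opt6.
Others (Opt1, Opt2, Opt3, Opt4, Opt5, Opt8) are each worse than Opt6 on at least one objective.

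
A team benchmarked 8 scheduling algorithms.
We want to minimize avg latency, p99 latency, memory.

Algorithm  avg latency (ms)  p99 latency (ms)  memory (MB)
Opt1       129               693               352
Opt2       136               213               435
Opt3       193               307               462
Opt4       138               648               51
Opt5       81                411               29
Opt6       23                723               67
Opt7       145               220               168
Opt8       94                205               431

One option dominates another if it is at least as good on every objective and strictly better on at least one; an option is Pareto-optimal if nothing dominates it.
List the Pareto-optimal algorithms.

Opt1: dominated by Opt5 (avg latency 81≤129, p99 latency 411≤693, memory 29≤352).
Opt2: dominated by Opt8 (avg latency 94≤136, p99 latency 205≤213, memory 431≤435).
Opt3: dominated by Opt2 (avg latency 136≤193, p99 latency 213≤307, memory 435≤462).
Opt4: dominated by Opt5 (avg latency 81≤138, p99 latency 411≤648, memory 29≤51).
Opt5: not dominated (best memory).
Opt6: not dominated (best avg latency).
Opt7: not dominated.
Opt8: not dominated (best p99 latency).

Opt5, Opt6, Opt7, Opt8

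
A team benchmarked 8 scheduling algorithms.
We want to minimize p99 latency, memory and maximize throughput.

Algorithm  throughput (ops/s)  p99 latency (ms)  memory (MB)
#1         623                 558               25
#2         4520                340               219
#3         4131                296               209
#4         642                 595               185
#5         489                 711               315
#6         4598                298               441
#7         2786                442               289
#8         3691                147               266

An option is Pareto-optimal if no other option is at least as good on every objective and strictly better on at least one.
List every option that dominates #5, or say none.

#1, #2, #3, #4, #7, #8

#1: throughput 623≥489, p99 latency 558≤711, memory 25≤315 — dominates #5.
#2: throughput 4520≥489, p99 latency 340≤711, memory 219≤315 — dominates #5.
#3: throughput 4131≥489, p99 latency 296≤711, memory 209≤315 — dominates #5.
#4: throughput 642≥489, p99 latency 595≤711, memory 185≤315 — dominates #5.
#7: throughput 2786≥489, p99 latency 442≤711, memory 289≤315 — dominates #5.
#8: throughput 3691≥489, p99 latency 147≤711, memory 266≤315 — dominates #5.
Others (#6) are each worse than #5 on at least one objective.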